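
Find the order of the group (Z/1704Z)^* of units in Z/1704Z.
(Z/1704Z)^* consists of the classes a with gcd(a, 1704) = 1, so its order is φ(1704). φ is multiplicative, with φ(p^e) = p^e − p^(e−1). Factorise 1704 = 2^3 · 3 · 71. Then
  φ(1704) = (2^3 − 2^2) · (3 − 1) · (71 − 1) = 4 · 2 · 70 = 560.
Thus |(Z/1704Z)^*| = 560.

Final answer: |(Z/1704Z)^*| = 560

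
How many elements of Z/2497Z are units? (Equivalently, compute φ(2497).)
An element a ∈ Z/2497Z is a unit iff gcd(a, 2497) = 1, so the number of units is φ(2497). φ is multiplicative, with φ(p^e) = p^e − p^(e−1). Factorise 2497 = 11 · 227. Then
  φ(2497) = (11 − 1) · (227 − 1) = 10 · 226 = 2260.

Final answer: Z/2497Z has φ(2497) = 2260 units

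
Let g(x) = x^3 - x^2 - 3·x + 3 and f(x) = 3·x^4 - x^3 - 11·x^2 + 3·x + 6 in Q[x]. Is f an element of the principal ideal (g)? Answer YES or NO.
In Q[x] the ideal (g) consists of all multiples of g, so f ∈ (g) iff g | f, i.e. iff the remainder of f on division by g is 0. Divide f by g (g is monic, so eliminate the leading term of the running remainder at each step):
  leading term 3·x^4: subtract (3·x)·g(x) = 3·x^4 - 3·x^3 - 9·x^2 + 9·x, leaving 2·x^3 - 2·x^2 - 6·x + 6
  leading term 2·x^3: subtract (2)·g(x) = 2·x^3 - 2·x^2 - 6·x + 6, leaving 0
The remainder is 0, so f(x) = g(x) · h(x) with h(x) = 3·x + 2. Hence g | f, i.e. f ∈ (g).

Final answer: YES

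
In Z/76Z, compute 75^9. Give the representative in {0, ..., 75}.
Use repeated squaring. Binary(9) = 1001. Walk through the bits of the exponent 9 left-to-right: at each bit after the leading one, square the running value, then multiply by 75 if the bit is 1 (always reducing mod 76):
  bit 1 = 1 (leading): start with 75.
  bit 2 = 0: square 75^2 = 5625 ≡ 1 (mod 76).
  bit 3 = 0: square 1^2 = 1 (mod 76).
  bit 4 = 1: square 1^2 = 1; bit is 1, so multiply 1·75 = 75 (mod 76).
Final value: 75^9 ≡ 75 (mod 76).

Final answer: 75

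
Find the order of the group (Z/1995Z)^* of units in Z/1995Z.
(Z/1995Z)^* consists of the classes a with gcd(a, 1995) = 1, so its order is φ(1995). φ is multiplicative, with φ(p^e) = p^e − p^(e−1). Factorise 1995 = 3 · 5 · 7 · 19. Then
  φ(1995) = (3 − 1) · (5 − 1) · (7 − 1) · (19 − 1) = 2 · 4 · 6 · 18 = 864.
Thus |(Z/1995Z)^*| = 864.

Final answer: |(Z/1995Z)^*| = 864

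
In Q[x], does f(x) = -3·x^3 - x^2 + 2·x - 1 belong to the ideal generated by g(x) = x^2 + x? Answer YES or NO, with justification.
In Q[x] the ideal (g) consists of all multiples of g, so f ∈ (g) iff g | f, i.e. iff the remainder of f on division by g is 0. Divide f by g (g is monic, so eliminate the leading term of the running remainder at each step):
  leading term -3·x^3: subtract (-3·x)·g(x) = -3·x^3 - 3·x^2, leaving 2·x^2 + 2·x - 1
  leading term 2·x^2: subtract (2)·g(x) = 2·x^2 + 2·x, leaving -1
The remainder r(x) = -1 ≠ 0 (and deg r < deg g), so g ∤ f, i.e. f ∉ (g).

Final answer: NO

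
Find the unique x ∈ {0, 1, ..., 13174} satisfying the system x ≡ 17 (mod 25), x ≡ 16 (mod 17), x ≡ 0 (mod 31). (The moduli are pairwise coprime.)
The moduli 25, 17, 31 are pairwise coprime, so by the CRT there is a unique solution mod 25·17·31 = 13175.
Solve by successive substitution. Start with x ≡ 17 (mod 25).
  Combine with x ≡ 16 (mod 17): write x = 17 + 25·t and require 17 + 25·t ≡ 16 (mod 17), i.e. 25·t ≡ 16 − 17 ≡ 16 (mod 17). Since 25^(−1) ≡ 15 (mod 17) (25 ≡ 8 (mod 17)), t ≡ 15·16 ≡ 2 (mod 17). So x ≡ 17 + 25·2 = 67 (mod 425).
  Combine with x ≡ 0 (mod 31): write x = 67 + 425·t and require 67 + 425·t ≡ 0 (mod 31), i.e. 425·t ≡ 0 − 67 ≡ 26 (mod 31). Since 425^(−1) ≡ 24 (mod 31) (425 ≡ 22 (mod 31)), t ≡ 24·26 ≡ 4 (mod 31). So x ≡ 67 + 425·4 = 1767 (mod 13175).
Unique solution in [0, 13175): x = 1767.

Final answer: x ≡ 1767 (mod 13175); the representative in [0, 13175) is 1767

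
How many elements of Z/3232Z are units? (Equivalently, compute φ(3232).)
An element a ∈ Z/3232Z is a unit iff gcd(a, 3232) = 1, so the number of units is φ(3232). φ is multiplicative, with φ(p^e) = p^e − p^(e−1). Factorise 3232 = 2^5 · 101. Then
  φ(3232) = (2^5 − 2^4) · (101 − 1) = 16 · 100 = 1600.

Final answer: Z/3232Z has φ(3232) = 1600 units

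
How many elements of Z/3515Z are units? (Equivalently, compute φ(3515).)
An element a ∈ Z/3515Z is a unit iff gcd(a, 3515) = 1, so the number of units is φ(3515). φ is multiplicative, with φ(p^e) = p^e − p^(e−1). Factorise 3515 = 5 · 19 · 37. Then
  φ(3515) = (5 − 1) · (19 − 1) · (37 − 1) = 4 · 18 · 36 = 2592.

Final answer: Z/3515Z has φ(3515) = 2592 units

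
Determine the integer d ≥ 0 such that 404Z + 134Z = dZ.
In the PID Z, (a, b) is generated by gcd(a, b). Compute gcd(404, 134) with the extended Euclidean algorithm, tracking rows (r, s, t) with s·404 + t·134 = r:
  row A: (404, 1, 0)   [1·404 + 0·134 = 404]
  row B: (134, 0, 1)   [0·404 + 1·134 = 134]
  404 = 3·134 + 2   → row C = row A − 3·row B = (2, 1, −3)   [check: 1·404 − 3·134 = 2]
  134 = 67·2 + 0   → remainder 0, stop. gcd = 2 (last nonzero row C).
So gcd(404, 134) = 2, with Bézout identity 1·404 − 3·134 = 2. Containment (⊇): the Bézout identity exhibits 2 as an element of (404, 134), giving (2) ⊆ (404, 134). Containment (⊆): since 2 | 404 and 2 | 134 (404 = 2·202, 134 = 2·67), every Z-linear combination of 404 and 134 is divisible by 2, so (404, 134) ⊆ (2). Therefore (404, 134) = (2), d = 2.

Final answer: (404, 134) = (2); d = 2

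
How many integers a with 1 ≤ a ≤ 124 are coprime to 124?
60

The number of a ∈ {1, ..., 124} with gcd(a, 124) = 1 is by definition Euler's totient φ(124). φ is multiplicative, with φ(p^e) = p^e − p^(e−1). Factorise 124 = 2^2 · 31. Then
  φ(124) = (2^2 − 2^1) · (31 − 1) = 2 · 30 = 60.
So there are 60 such integers.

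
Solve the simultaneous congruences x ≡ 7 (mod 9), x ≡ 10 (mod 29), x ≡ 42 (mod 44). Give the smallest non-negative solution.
x ≡ 8710 (mod 11484); the representative in [0, 11484) is 8710

The moduli 9, 29, 44 are pairwise coprime, so by the CRT there is a unique solution mod 9·29·44 = 11484.
Solve by successive substitution. Start with x ≡ 7 (mod 9).
  Combine with x ≡ 10 (mod 29): write x = 7 + 9·t and require 7 + 9·t ≡ 10 (mod 29), i.e. 9·t ≡ 10 − 7 ≡ 3 (mod 29). Since 9^(−1) ≡ 13 (mod 29), t ≡ 13·3 ≡ 10 (mod 29). So x ≡ 7 + 9·10 = 97 (mod 261).
  Combine with x ≡ 42 (mod 44): write x = 97 + 261·t and require 97 + 261·t ≡ 42 (mod 44), i.e. 261·t ≡ 42 − 97 ≡ 33 (mod 44). Since 261^(−1) ≡ 29 (mod 44) (261 ≡ 41 (mod 44)), t ≡ 29·33 ≡ 33 (mod 44). So x ≡ 97 + 261·33 = 8710 (mod 11484).
Unique solution in [0, 11484): x = 8710.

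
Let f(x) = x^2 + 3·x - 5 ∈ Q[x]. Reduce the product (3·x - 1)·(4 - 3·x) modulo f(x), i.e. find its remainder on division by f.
a · b ≡ 42·x - 49 (mod f(x))

First multiply in Q[x] without reducing: a · b = -9·x^2 + 15·x - 4. Now divide by f(x) = x^2 + 3·x - 5, eliminating the leading term at each step:
  leading term -9·x^2: subtract (-9)·f(x) = -9·x^2 - 27·x + 45, leaving 42·x - 49
The degree is now < 2, so this is the remainder. Hence a · b ≡ 42·x - 49 in Q[x]/(f).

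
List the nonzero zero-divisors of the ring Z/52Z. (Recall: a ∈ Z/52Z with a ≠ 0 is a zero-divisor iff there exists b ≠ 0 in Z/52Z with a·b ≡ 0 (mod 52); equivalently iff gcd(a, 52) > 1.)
nonzero zero-divisors of Z/52Z = {2, 4, 6, 8, 10, 12, 13, 14, 16, 18, 20, 22, 24, 26, 28, 30, 32, 34, 36, 38, 39, 40, 42, 44, 46, 48, 50}

An element a ∈ Z/52Z (with a ≠ 0) is a zero-divisor iff gcd(a, 52) > 1 (because a is a unit precisely when gcd(a, n) = 1, and in Z/nZ every nonzero, non-unit element is a zero-divisor). Scan a = 1, ..., 51 and keep those with gcd(a, 52) > 1:
  gcd(2, 52) = 2, gcd(4, 52) = 4, gcd(6, 52) = 2, gcd(8, 52) = 4, gcd(10, 52) = 2, gcd(12, 52) = 4, gcd(13, 52) = 13, gcd(14, 52) = 2, gcd(16, 52) = 4, gcd(18, 52) = 2, gcd(20, 52) = 4, gcd(22, 52) = 2, gcd(24, 52) = 4, gcd(26, 52) = 26, gcd(28, 52) = 4, gcd(30, 52) = 2, gcd(32, 52) = 4, gcd(34, 52) = 2, gcd(36, 52) = 4, gcd(38, 52) = 2, gcd(39, 52) = 13, gcd(40, 52) = 4, gcd(42, 52) = 2, gcd(44, 52) = 4, gcd(46, 52) = 2, gcd(48, 52) = 4, gcd(50, 52) = 2.
All other a ∈ {1, ..., 51} have gcd(a, 52) = 1 and are units. So the nonzero zero-divisors are exactly the 27 values of a appearing in this scan.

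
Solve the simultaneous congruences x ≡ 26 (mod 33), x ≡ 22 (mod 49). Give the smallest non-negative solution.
x ≡ 1247 (mod 1617); the representative in [0, 1617) is 1247

The moduli 33, 49 are pairwise coprime, so by the CRT there is a unique solution mod 33·49 = 1617.
Solve by successive substitution. Start with x ≡ 26 (mod 33).
  Combine with x ≡ 22 (mod 49): write x = 26 + 33·t and require 26 + 33·t ≡ 22 (mod 49), i.e. 33·t ≡ 22 − 26 ≡ 45 (mod 49). Since 33^(−1) ≡ 3 (mod 49), t ≡ 3·45 ≡ 37 (mod 49). So x ≡ 26 + 33·37 = 1247 (mod 1617).
Unique solution in [0, 1617): x = 1247.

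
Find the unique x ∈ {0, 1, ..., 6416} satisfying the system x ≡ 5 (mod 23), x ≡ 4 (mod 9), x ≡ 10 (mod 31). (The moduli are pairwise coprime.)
The moduli 23, 9, 31 are pairwise coprime, so by the CRT there is a unique solution mod 23·9·31 = 6417.
Solve by successive substitution. Start with x ≡ 5 (mod 23).
  Combine with x ≡ 4 (mod 9): write x = 5 + 23·t and require 5 + 23·t ≡ 4 (mod 9), i.e. 23·t ≡ 4 − 5 ≡ 8 (mod 9). Since 23^(−1) ≡ 2 (mod 9) (23 ≡ 5 (mod 9)), t ≡ 2·8 ≡ 7 (mod 9). So x ≡ 5 + 23·7 = 166 (mod 207).
  Combine with x ≡ 10 (mod 31): write x = 166 + 207·t and require 166 + 207·t ≡ 10 (mod 31), i.e. 207·t ≡ 10 − 166 ≡ 30 (mod 31). Since 207^(−1) ≡ 3 (mod 31) (207 ≡ 21 (mod 31)), t ≡ 3·30 ≡ 28 (mod 31). So x ≡ 166 + 207·28 = 5962 (mod 6417).
Unique solution in [0, 6417): x = 5962.

Final answer: x ≡ 5962 (mod 6417); the representative in [0, 6417) is 5962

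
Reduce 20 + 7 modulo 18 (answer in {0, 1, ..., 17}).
Reduce the summands first: 20 ≡ 2 (mod 18), so 20 + 7 ≡ 2 + 7 (mod 18). 2 + 7 = 9; 9 = 0·18 + 9, so (20 + 7) mod 18 = 9.

Final answer: 9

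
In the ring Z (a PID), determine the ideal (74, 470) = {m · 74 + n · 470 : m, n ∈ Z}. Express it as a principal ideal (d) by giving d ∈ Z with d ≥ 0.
In the PID Z, (a, b) is generated by gcd(a, b). Compute gcd(470, 74) with the extended Euclidean algorithm, tracking rows (r, s, t) with s·470 + t·74 = r:
  row A: (470, 1, 0)   [1·470 + 0·74 = 470]
  row B: (74, 0, 1)   [0·470 + 1·74 = 74]
  470 = 6·74 + 26   → row C = row A − 6·row B = (26, 1, −6)   [check: 1·470 − 6·74 = 26]
  74 = 2·26 + 22   → row D = row B − 2·row C = (22, −2, 13)   [check: −2·470 + 13·74 = 22]
  26 = 1·22 + 4   → row E = row C − 1·row D = (4, 3, −19)   [check: 3·470 − 19·74 = 4]
  22 = 5·4 + 2   → row F = row D − 5·row E = (2, −17, 108)   [check: −17·470 + 108·74 = 2]
  4 = 2·2 + 0   → remainder 0, stop. gcd = 2 (last nonzero row F).
So gcd(74, 470) = 2, with Bézout identity −17·470 + 108·74 = 2. Containment (⊇): the Bézout identity exhibits 2 as an element of (74, 470), giving (2) ⊆ (74, 470). Containment (⊆): since 2 | 74 and 2 | 470 (74 = 2·37, 470 = 2·235), every Z-linear combination of 74 and 470 is divisible by 2, so (74, 470) ⊆ (2). Therefore (74, 470) = (2), d = 2.

Final answer: (74, 470) = (2); d = 2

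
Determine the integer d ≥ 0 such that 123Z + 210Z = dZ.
(123, 210) = (3); d = 3

In the PID Z, (a, b) is generated by gcd(a, b). Compute gcd(210, 123) with the extended Euclidean algorithm, tracking rows (r, s, t) with s·210 + t·123 = r:
  row A: (210, 1, 0)   [1·210 + 0·123 = 210]
  row B: (123, 0, 1)   [0·210 + 1·123 = 123]
  210 = 1·123 + 87   → row C = row A − 1·row B = (87, 1, −1)   [check: 1·210 − 1·123 = 87]
  123 = 1·87 + 36   → row D = row B − 1·row C = (36, −1, 2)   [check: −1·210 + 2·123 = 36]
  87 = 2·36 + 15   → row E = row C − 2·row D = (15, 3, −5)   [check: 3·210 − 5·123 = 15]
  36 = 2·15 + 6   → row F = row D − 2·row E = (6, −7, 12)   [check: −7·210 + 12·123 = 6]
  15 = 2·6 + 3   → row G = row E − 2·row F = (3, 17, −29)   [check: 17·210 − 29·123 = 3]
  6 = 2·3 + 0   → remainder 0, stop. gcd = 3 (last nonzero row G).
So gcd(123, 210) = 3, with Bézout identity 17·210 − 29·123 = 3. Containment (⊇): the Bézout identity exhibits 3 as an element of (123, 210), giving (3) ⊆ (123, 210). Containment (⊆): since 3 | 123 and 3 | 210 (123 = 3·41, 210 = 3·70), every Z-linear combination of 123 and 210 is divisible by 3, so (123, 210) ⊆ (3). Therefore (123, 210) = (3), d = 3.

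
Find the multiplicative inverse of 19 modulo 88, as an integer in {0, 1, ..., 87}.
Apply the extended Euclidean algorithm to (88, 19), tracking rows (r, s, t) with s·88 + t·19 = r. Each division r_prev = q·r_cur + r_new produces the new row as (previous row) − q·(current row):
  row A: (88, 1, 0)   [1·88 + 0·19 = 88]
  row B: (19, 0, 1)   [0·88 + 1·19 = 19]
  88 = 4·19 + 12   → row C = row A − 4·row B = (12, 1, −4)   [check: 1·88 − 4·19 = 12]
  19 = 1·12 + 7   → row D = row B − 1·row C = (7, −1, 5)   [check: −1·88 + 5·19 = 7]
  12 = 1·7 + 5   → row E = row C − 1·row D = (5, 2, −9)   [check: 2·88 − 9·19 = 5]
  7 = 1·5 + 2   → row F = row D − 1·row E = (2, −3, 14)   [check: −3·88 + 14·19 = 2]
  5 = 2·2 + 1   → row G = row E − 2·row F = (1, 8, −37)   [check: 8·88 − 37·19 = 1]
  2 = 2·1 + 0   → remainder 0, stop. gcd = 1 (last nonzero row G).
The gcd is 1, so 19 is invertible mod 88. The last nonzero row gives 8·88 − 37·19 = 1, so t = −37. So 19^(−1) ≡ −37 ≡ 51 (mod 88). Verify: 19 · 51 = 969 ≡ 1 (mod 88). ✓

Final answer: 19^(−1) ≡ 51 (mod 88)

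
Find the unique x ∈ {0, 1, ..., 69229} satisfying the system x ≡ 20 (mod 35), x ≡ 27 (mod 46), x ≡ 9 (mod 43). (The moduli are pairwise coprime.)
The moduli 35, 46, 43 are pairwise coprime, so by the CRT there is a unique solution mod 35·46·43 = 69230.
Solve by successive substitution. Start with x ≡ 20 (mod 35).
  Combine with x ≡ 27 (mod 46): write x = 20 + 35·t and require 20 + 35·t ≡ 27 (mod 46), i.e. 35·t ≡ 27 − 20 ≡ 7 (mod 46). Since 35^(−1) ≡ 25 (mod 46), t ≡ 25·7 ≡ 37 (mod 46). So x ≡ 20 + 35·37 = 1315 (mod 1610).
  Combine with x ≡ 9 (mod 43): write x = 1315 + 1610·t and require 1315 + 1610·t ≡ 9 (mod 43), i.e. 1610·t ≡ 9 − 1315 ≡ 27 (mod 43). Since 1610^(−1) ≡ 34 (mod 43) (1610 ≡ 19 (mod 43)), t ≡ 34·27 ≡ 15 (mod 43). So x ≡ 1315 + 1610·15 = 25465 (mod 69230).
Unique solution in [0, 69230): x = 25465.

Final answer: x ≡ 25465 (mod 69230); the representative in [0, 69230) is 25465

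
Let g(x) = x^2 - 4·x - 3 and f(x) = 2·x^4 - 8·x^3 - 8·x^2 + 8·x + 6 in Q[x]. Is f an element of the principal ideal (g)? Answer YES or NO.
In Q[x] the ideal (g) consists of all multiples of g, so f ∈ (g) iff g | f, i.e. iff the remainder of f on division by g is 0. Divide f by g (g is monic, so eliminate the leading term of the running remainder at each step):
  leading term 2·x^4: subtract (2·x^2)·g(x) = 2·x^4 - 8·x^3 - 6·x^2, leaving -2·x^2 + 8·x + 6
  leading term -2·x^2: subtract (-2)·g(x) = -2·x^2 + 8·x + 6, leaving 0
The remainder is 0, so f(x) = g(x) · h(x) with h(x) = 2·x^2 - 2. Hence g | f, i.e. f ∈ (g).

Final answer: YES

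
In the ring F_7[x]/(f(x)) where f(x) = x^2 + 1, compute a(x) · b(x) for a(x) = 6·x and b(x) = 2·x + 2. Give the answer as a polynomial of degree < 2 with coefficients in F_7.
Multiply as integer polynomials: a · b = 12·x^2 + 12·x. Reducing coefficients mod 7: a · b ≡ 5·x^2 + 5·x. Now divide by f(x) = x^2 + 1 in F_7[x], eliminating the leading term at each step:
  leading term 5·x^2: subtract (5)·f(x) = 5·x^2 + 5, leaving 5·x + 2 (coefficients mod 7)
The degree is now < 2, so this is the remainder. Hence a · b ≡ 5·x + 2 in F_7[x]/(f).

Final answer: a · b ≡ 5·x + 2 (mod f(x))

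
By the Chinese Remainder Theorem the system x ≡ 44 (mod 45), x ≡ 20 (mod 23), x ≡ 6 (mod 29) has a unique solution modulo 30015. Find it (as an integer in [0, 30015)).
x ≡ 6299 (mod 30015); the representative in [0, 30015) is 6299

The moduli 45, 23, 29 are pairwise coprime, so by the CRT there is a unique solution mod 45·23·29 = 30015.
Solve by successive substitution. Start with x ≡ 44 (mod 45).
  Combine with x ≡ 20 (mod 23): write x = 44 + 45·t and require 44 + 45·t ≡ 20 (mod 23), i.e. 45·t ≡ 20 − 44 ≡ 22 (mod 23). Since 45^(−1) ≡ 22 (mod 23) (45 ≡ 22 (mod 23)), t ≡ 22·22 ≡ 1 (mod 23). So x ≡ 44 + 45·1 = 89 (mod 1035).
  Combine with x ≡ 6 (mod 29): write x = 89 + 1035·t and require 89 + 1035·t ≡ 6 (mod 29), i.e. 1035·t ≡ 6 − 89 ≡ 4 (mod 29). Since 1035^(−1) ≡ 16 (mod 29) (1035 ≡ 20 (mod 29)), t ≡ 16·4 ≡ 6 (mod 29). So x ≡ 89 + 1035·6 = 6299 (mod 30015).
Unique solution in [0, 30015): x = 6299.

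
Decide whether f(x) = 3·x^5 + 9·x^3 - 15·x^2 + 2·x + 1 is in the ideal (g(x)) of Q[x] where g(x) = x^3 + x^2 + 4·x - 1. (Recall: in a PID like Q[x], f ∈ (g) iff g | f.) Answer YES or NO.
NO

In Q[x] the ideal (g) consists of all multiples of g, so f ∈ (g) iff g | f, i.e. iff the remainder of f on division by g is 0. Divide f by g (g is monic, so eliminate the leading term of the running remainder at each step):
  leading term 3·x^5: subtract (3·x^2)·g(x) = 3·x^5 + 3·x^4 + 12·x^3 - 3·x^2, leaving -3·x^4 - 3·x^3 - 12·x^2 + 2·x + 1
  leading term -3·x^4: subtract (-3·x)·g(x) = -3·x^4 - 3·x^3 - 12·x^2 + 3·x, leaving 1 - x
The remainder r(x) = 1 - x ≠ 0 (and deg r < deg g), so g ∤ f, i.e. f ∉ (g).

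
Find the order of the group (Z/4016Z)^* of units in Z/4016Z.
(Z/4016Z)^* consists of the classes a with gcd(a, 4016) = 1, so its order is φ(4016). φ is multiplicative, with φ(p^e) = p^e − p^(e−1). Factorise 4016 = 2^4 · 251. Then
  φ(4016) = (2^4 − 2^3) · (251 − 1) = 8 · 250 = 2000.
Thus |(Z/4016Z)^*| = 2000.

Final answer: |(Z/4016Z)^*| = 2000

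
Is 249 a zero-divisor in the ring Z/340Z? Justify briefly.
NO

gcd(249, 340) = 1, so 249 is a unit in Z/340Z (it has a multiplicative inverse). A unit cannot be a zero-divisor: if 249·b ≡ 0 then multiplying both sides by 249^(−1) gives b ≡ 0. So 249 is not a zero-divisor.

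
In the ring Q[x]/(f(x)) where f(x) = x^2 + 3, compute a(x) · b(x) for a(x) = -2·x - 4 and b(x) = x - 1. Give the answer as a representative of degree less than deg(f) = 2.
First multiply in Q[x] without reducing: a · b = -2·x^2 - 2·x + 4. Now divide by f(x) = x^2 + 3, eliminating the leading term at each step:
  leading term -2·x^2: subtract (-2)·f(x) = -2·x^2 - 6, leaving 10 - 2·x
The degree is now < 2, so this is the remainder. Hence a · b ≡ 10 - 2·x in Q[x]/(f).

Final answer: a · b ≡ 10 - 2·x (mod f(x))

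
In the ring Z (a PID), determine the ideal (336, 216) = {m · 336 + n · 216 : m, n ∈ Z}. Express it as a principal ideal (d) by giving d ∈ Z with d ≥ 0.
In the PID Z, (a, b) is generated by gcd(a, b). Compute gcd(336, 216) with the extended Euclidean algorithm, tracking rows (r, s, t) with s·336 + t·216 = r:
  row A: (336, 1, 0)   [1·336 + 0·216 = 336]
  row B: (216, 0, 1)   [0·336 + 1·216 = 216]
  336 = 1·216 + 120   → row C = row A − 1·row B = (120, 1, −1)   [check: 1·336 − 1·216 = 120]
  216 = 1·120 + 96   → row D = row B − 1·row C = (96, −1, 2)   [check: −1·336 + 2·216 = 96]
  120 = 1·96 + 24   → row E = row C − 1·row D = (24, 2, −3)   [check: 2·336 − 3·216 = 24]
  96 = 4·24 + 0   → remainder 0, stop. gcd = 24 (last nonzero row E).
So gcd(336, 216) = 24, with Bézout identity 2·336 − 3·216 = 24. Containment (⊇): the Bézout identity exhibits 24 as an element of (336, 216), giving (24) ⊆ (336, 216). Containment (⊆): since 24 | 336 and 24 | 216 (336 = 24·14, 216 = 24·9), every Z-linear combination of 336 and 216 is divisible by 24, so (336, 216) ⊆ (24). Therefore (336, 216) = (24), d = 24.

Final answer: (336, 216) = (24); d = 24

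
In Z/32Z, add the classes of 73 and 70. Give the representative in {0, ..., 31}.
15

Reduce the summands first: 73 ≡ 9, 70 ≡ 6 (mod 32), so 73 + 70 ≡ 9 + 6 (mod 32). 9 + 6 = 15; 15 = 0·32 + 15, so (73 + 70) mod 32 = 15.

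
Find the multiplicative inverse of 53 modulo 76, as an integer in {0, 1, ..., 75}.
Apply the extended Euclidean algorithm to (76, 53), tracking rows (r, s, t) with s·76 + t·53 = r. Each division r_prev = q·r_cur + r_new produces the new row as (previous row) − q·(current row):
  row A: (76, 1, 0)   [1·76 + 0·53 = 76]
  row B: (53, 0, 1)   [0·76 + 1·53 = 53]
  76 = 1·53 + 23   → row C = row A − 1·row B = (23, 1, −1)   [check: 1·76 − 1·53 = 23]
  53 = 2·23 + 7   → row D = row B − 2·row C = (7, −2, 3)   [check: −2·76 + 3·53 = 7]
  23 = 3·7 + 2   → row E = row C − 3·row D = (2, 7, −10)   [check: 7·76 − 10·53 = 2]
  7 = 3·2 + 1   → row F = row D − 3·row E = (1, −23, 33)   [check: −23·76 + 33·53 = 1]
  2 = 2·1 + 0   → remainder 0, stop. gcd = 1 (last nonzero row F).
The gcd is 1, so 53 is invertible mod 76. The last nonzero row gives −23·76 + 33·53 = 1, so t = 33. So 53^(−1) ≡ 33 (mod 76). Verify: 53 · 33 = 1749 ≡ 1 (mod 76). ✓

Final answer: 53^(−1) ≡ 33 (mod 76)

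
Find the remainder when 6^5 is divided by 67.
4

Use repeated squaring. Binary(5) = 101. Walk through the bits of the exponent 5 left-to-right: at each bit after the leading one, square the running value, then multiply by 6 if the bit is 1 (always reducing mod 67):
  bit 1 = 1 (leading): start with 6.
  bit 2 = 0: square 6^2 = 36 (mod 67).
  bit 3 = 1: square 36^2 = 1296 ≡ 23; bit is 1, so multiply 23·6 = 138 ≡ 4 (mod 67).
Final value: 6^5 ≡ 4 (mod 67).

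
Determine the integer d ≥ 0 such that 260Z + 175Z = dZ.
(260, 175) = (5); d = 5

In the PID Z, (a, b) is generated by gcd(a, b). Compute gcd(260, 175) with the extended Euclidean algorithm, tracking rows (r, s, t) with s·260 + t·175 = r:
  row A: (260, 1, 0)   [1·260 + 0·175 = 260]
  row B: (175, 0, 1)   [0·260 + 1·175 = 175]
  260 = 1·175 + 85   → row C = row A − 1·row B = (85, 1, −1)   [check: 1·260 − 1·175 = 85]
  175 = 2·85 + 5   → row D = row B − 2·row C = (5, −2, 3)   [check: −2·260 + 3·175 = 5]
  85 = 17·5 + 0   → remainder 0, stop. gcd = 5 (last nonzero row D).
So gcd(260, 175) = 5, with Bézout identity −2·260 + 3·175 = 5. Containment (⊇): the Bézout identity exhibits 5 as an element of (260, 175), giving (5) ⊆ (260, 175). Containment (⊆): since 5 | 260 and 5 | 175 (260 = 5·52, 175 = 5·35), every Z-linear combination of 260 and 175 is divisible by 5, so (260, 175) ⊆ (5). Therefore (260, 175) = (5), d = 5.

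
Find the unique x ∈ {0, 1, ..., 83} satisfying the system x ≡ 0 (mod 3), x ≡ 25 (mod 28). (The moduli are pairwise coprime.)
x ≡ 81 (mod 84); the representative in [0, 84) is 81

The moduli 3, 28 are pairwise coprime, so by the CRT there is a unique solution mod 3·28 = 84.
Solve by successive substitution. Start with x ≡ 0 (mod 3).
  Combine with x ≡ 25 (mod 28): write x = 3·t and require 3·t ≡ 25 (mod 28). Since 3^(−1) ≡ 19 (mod 28), t ≡ 19·25 ≡ 27 (mod 28). So x ≡ 3·27 = 81 (mod 84).
Unique solution in [0, 84): x = 81.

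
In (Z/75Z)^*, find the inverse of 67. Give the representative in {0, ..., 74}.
Apply the extended Euclidean algorithm to (75, 67), tracking rows (r, s, t) with s·75 + t·67 = r. Each division r_prev = q·r_cur + r_new produces the new row as (previous row) − q·(current row):
  row A: (75, 1, 0)   [1·75 + 0·67 = 75]
  row B: (67, 0, 1)   [0·75 + 1·67 = 67]
  75 = 1·67 + 8   → row C = row A − 1·row B = (8, 1, −1)   [check: 1·75 − 1·67 = 8]
  67 = 8·8 + 3   → row D = row B − 8·row C = (3, −8, 9)   [check: −8·75 + 9·67 = 3]
  8 = 2·3 + 2   → row E = row C − 2·row D = (2, 17, −19)   [check: 17·75 − 19·67 = 2]
  3 = 1·2 + 1   → row F = row D − 1·row E = (1, −25, 28)   [check: −25·75 + 28·67 = 1]
  2 = 2·1 + 0   → remainder 0, stop. gcd = 1 (last nonzero row F).
The gcd is 1, so 67 is invertible mod 75. The last nonzero row gives −25·75 + 28·67 = 1, so t = 28. So 67^(−1) ≡ 28 (mod 75). Verify: 67 · 28 = 1876 ≡ 1 (mod 75). ✓

Final answer: 67^(−1) ≡ 28 (mod 75)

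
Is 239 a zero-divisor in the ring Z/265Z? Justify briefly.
NO

gcd(239, 265) = 1, so 239 is a unit in Z/265Z (it has a multiplicative inverse). A unit cannot be a zero-divisor: if 239·b ≡ 0 then multiplying both sides by 239^(−1) gives b ≡ 0. So 239 is not a zero-divisor.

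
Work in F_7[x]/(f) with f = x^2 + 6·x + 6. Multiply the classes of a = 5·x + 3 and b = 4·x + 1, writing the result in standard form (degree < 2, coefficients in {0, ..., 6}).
Multiply as integer polynomials: a · b = 20·x^2 + 17·x + 3. Reducing coefficients mod 7: a · b ≡ 6·x^2 + 3·x + 3. Now divide by f(x) = x^2 + 6·x + 6 in F_7[x], eliminating the leading term at each step:
  leading term 6·x^2: subtract (6)·f(x) = 6·x^2 + x + 1, leaving 2·x + 2 (coefficients mod 7)
The degree is now < 2, so this is the remainder. Hence a · b ≡ 2·x + 2 in F_7[x]/(f).

Final answer: a · b ≡ 2·x + 2 (mod f(x))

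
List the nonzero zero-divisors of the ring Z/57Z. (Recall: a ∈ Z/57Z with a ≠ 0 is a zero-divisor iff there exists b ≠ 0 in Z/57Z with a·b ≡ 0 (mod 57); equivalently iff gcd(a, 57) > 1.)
An element a ∈ Z/57Z (with a ≠ 0) is a zero-divisor iff gcd(a, 57) > 1 (because a is a unit precisely when gcd(a, n) = 1, and in Z/nZ every nonzero, non-unit element is a zero-divisor). Scan a = 1, ..., 56 and keep those with gcd(a, 57) > 1:
  gcd(3, 57) = 3, gcd(6, 57) = 3, gcd(9, 57) = 3, gcd(12, 57) = 3, gcd(15, 57) = 3, gcd(18, 57) = 3, gcd(19, 57) = 19, gcd(21, 57) = 3, gcd(24, 57) = 3, gcd(27, 57) = 3, gcd(30, 57) = 3, gcd(33, 57) = 3, gcd(36, 57) = 3, gcd(38, 57) = 19, gcd(39, 57) = 3, gcd(42, 57) = 3, gcd(45, 57) = 3, gcd(48, 57) = 3, gcd(51, 57) = 3, gcd(54, 57) = 3.
All other a ∈ {1, ..., 56} have gcd(a, 57) = 1 and are units. So the nonzero zero-divisors are exactly the 20 values of a appearing in this scan.

Final answer: nonzero zero-divisors of Z/57Z = {3, 6, 9, 12, 15, 18, 19, 21, 24, 27, 30, 33, 36, 38, 39, 42, 45, 48, 51, 54}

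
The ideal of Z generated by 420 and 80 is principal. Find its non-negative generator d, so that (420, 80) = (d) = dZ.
(420, 80) = (20); d = 20

In the PID Z, (a, b) is generated by gcd(a, b). Compute gcd(420, 80) with the extended Euclidean algorithm, tracking rows (r, s, t) with s·420 + t·80 = r:
  row A: (420, 1, 0)   [1·420 + 0·80 = 420]
  row B: (80, 0, 1)   [0·420 + 1·80 = 80]
  420 = 5·80 + 20   → row C = row A − 5·row B = (20, 1, −5)   [check: 1·420 − 5·80 = 20]
  80 = 4·20 + 0   → remainder 0, stop. gcd = 20 (last nonzero row C).
So gcd(420, 80) = 20, with Bézout identity 1·420 − 5·80 = 20. Containment (⊇): the Bézout identity exhibits 20 as an element of (420, 80), giving (20) ⊆ (420, 80). Containment (⊆): since 20 | 420 and 20 | 80 (420 = 20·21, 80 = 20·4), every Z-linear combination of 420 and 80 is divisible by 20, so (420, 80) ⊆ (20). Therefore (420, 80) = (20), d = 20.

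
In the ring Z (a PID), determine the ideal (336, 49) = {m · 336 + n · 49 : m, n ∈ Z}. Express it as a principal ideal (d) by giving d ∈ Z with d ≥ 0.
In the PID Z, (a, b) is generated by gcd(a, b). Compute gcd(336, 49) with the extended Euclidean algorithm, tracking rows (r, s, t) with s·336 + t·49 = r:
  row A: (336, 1, 0)   [1·336 + 0·49 = 336]
  row B: (49, 0, 1)   [0·336 + 1·49 = 49]
  336 = 6·49 + 42   → row C = row A − 6·row B = (42, 1, −6)   [check: 1·336 − 6·49 = 42]
  49 = 1·42 + 7   → row D = row B − 1·row C = (7, −1, 7)   [check: −1·336 + 7·49 = 7]
  42 = 6·7 + 0   → remainder 0, stop. gcd = 7 (last nonzero row D).
So gcd(336, 49) = 7, with Bézout identity −1·336 + 7·49 = 7. Containment (⊇): the Bézout identity exhibits 7 as an element of (336, 49), giving (7) ⊆ (336, 49). Containment (⊆): since 7 | 336 and 7 | 49 (336 = 7·48, 49 = 7·7), every Z-linear combination of 336 and 49 is divisible by 7, so (336, 49) ⊆ (7). Therefore (336, 49) = (7), d = 7.

Final answer: (336, 49) = (7); d = 7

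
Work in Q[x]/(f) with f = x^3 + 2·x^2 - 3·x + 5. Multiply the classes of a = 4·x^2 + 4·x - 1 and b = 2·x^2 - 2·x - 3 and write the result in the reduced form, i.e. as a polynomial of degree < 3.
a · b ≡ 34·x^2 - 98·x + 83 (mod f(x))

First multiply in Q[x] without reducing: a · b = 8·x^4 - 22·x^2 - 10·x + 3. Now divide by f(x) = x^3 + 2·x^2 - 3·x + 5, eliminating the leading term at each step:
  leading term 8·x^4: subtract (8·x)·f(x) = 8·x^4 + 16·x^3 - 24·x^2 + 40·x, leaving -16·x^3 + 2·x^2 - 50·x + 3
  leading term -16·x^3: subtract (-16)·f(x) = -16·x^3 - 32·x^2 + 48·x - 80, leaving 34·x^2 - 98·x + 83
The degree is now < 3, so this is the remainder. Hence a · b ≡ 34·x^2 - 98·x + 83 in Q[x]/(f).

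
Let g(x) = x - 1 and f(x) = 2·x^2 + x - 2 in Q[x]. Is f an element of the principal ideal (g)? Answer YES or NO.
In Q[x] the ideal (g) consists of all multiples of g, so f ∈ (g) iff g | f, i.e. iff the remainder of f on division by g is 0. Divide f by g (g is monic, so eliminate the leading term of the running remainder at each step):
  leading term 2·x^2: subtract (2·x)·g(x) = 2·x^2 - 2·x, leaving 3·x - 2
  leading term 3·x: subtract (3)·g(x) = 3·x - 3, leaving 1
The remainder r(x) = 1 ≠ 0 (and deg r < deg g), so g ∤ f, i.e. f ∉ (g).

Final answer: NO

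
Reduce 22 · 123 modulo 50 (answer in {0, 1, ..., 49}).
6

Reduce the factors first: 123 ≡ 23 (mod 50), so 22 · 123 ≡ 22 · 23 (mod 50). 22 · 23 = 506. Dividing by 50: 506 = 10·50 + 6. So (22 · 123) mod 50 = 6.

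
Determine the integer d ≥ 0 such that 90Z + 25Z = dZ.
In the PID Z, (a, b) is generated by gcd(a, b). Compute gcd(90, 25) with the extended Euclidean algorithm, tracking rows (r, s, t) with s·90 + t·25 = r:
  row A: (90, 1, 0)   [1·90 + 0·25 = 90]
  row B: (25, 0, 1)   [0·90 + 1·25 = 25]
  90 = 3·25 + 15   → row C = row A − 3·row B = (15, 1, −3)   [check: 1·90 − 3·25 = 15]
  25 = 1·15 + 10   → row D = row B − 1·row C = (10, −1, 4)   [check: −1·90 + 4·25 = 10]
  15 = 1·10 + 5   → row E = row C − 1·row D = (5, 2, −7)   [check: 2·90 − 7·25 = 5]
  10 = 2·5 + 0   → remainder 0, stop. gcd = 5 (last nonzero row E).
So gcd(90, 25) = 5, with Bézout identity 2·90 − 7·25 = 5. Containment (⊇): the Bézout identity exhibits 5 as an element of (90, 25), giving (5) ⊆ (90, 25). Containment (⊆): since 5 | 90 and 5 | 25 (90 = 5·18, 25 = 5·5), every Z-linear combination of 90 and 25 is divisible by 5, so (90, 25) ⊆ (5). Therefore (90, 25) = (5), d = 5.

Final answer: (90, 25) = (5); d = 5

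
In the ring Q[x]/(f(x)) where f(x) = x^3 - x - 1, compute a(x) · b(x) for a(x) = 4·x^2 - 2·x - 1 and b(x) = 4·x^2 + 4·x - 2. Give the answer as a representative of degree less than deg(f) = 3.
First multiply in Q[x] without reducing: a · b = 16·x^4 + 8·x^3 - 20·x^2 + 2. Now divide by f(x) = x^3 - x - 1, eliminating the leading term at each step:
  leading term 16·x^4: subtract (16·x)·f(x) = 16·x^4 - 16·x^2 - 16·x, leaving 8·x^3 - 4·x^2 + 16·x + 2
  leading term 8·x^3: subtract (8)·f(x) = 8·x^3 - 8·x - 8, leaving -4·x^2 + 24·x + 10
The degree is now < 3, so this is the remainder. Hence a · b ≡ -4·x^2 + 24·x + 10 in Q[x]/(f).

Final answer: a · b ≡ -4·x^2 + 24·x + 10 (mod f(x))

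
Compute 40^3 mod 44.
24

Use repeated squaring. Binary(3) = 11. Walk through the bits of the exponent 3 left-to-right: at each bit after the leading one, square the running value, then multiply by 40 if the bit is 1 (always reducing mod 44):
  bit 1 = 1 (leading): start with 40.
  bit 2 = 1: square 40^2 = 1600 ≡ 16; bit is 1, so multiply 16·40 = 640 ≡ 24 (mod 44).
Final value: 40^3 ≡ 24 (mod 44).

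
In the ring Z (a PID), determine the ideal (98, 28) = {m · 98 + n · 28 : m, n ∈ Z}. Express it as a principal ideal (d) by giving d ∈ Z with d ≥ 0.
In the PID Z, (a, b) is generated by gcd(a, b). Compute gcd(98, 28) with the extended Euclidean algorithm, tracking rows (r, s, t) with s·98 + t·28 = r:
  row A: (98, 1, 0)   [1·98 + 0·28 = 98]
  row B: (28, 0, 1)   [0·98 + 1·28 = 28]
  98 = 3·28 + 14   → row C = row A − 3·row B = (14, 1, −3)   [check: 1·98 − 3·28 = 14]
  28 = 2·14 + 0   → remainder 0, stop. gcd = 14 (last nonzero row C).
So gcd(98, 28) = 14, with Bézout identity 1·98 − 3·28 = 14. Containment (⊇): the Bézout identity exhibits 14 as an element of (98, 28), giving (14) ⊆ (98, 28). Containment (⊆): since 14 | 98 and 14 | 28 (98 = 14·7, 28 = 14·2), every Z-linear combination of 98 and 28 is divisible by 14, so (98, 28) ⊆ (14). Therefore (98, 28) = (14), d = 14.

Final answer: (98, 28) = (14); d = 14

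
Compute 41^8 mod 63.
Use repeated squaring. Binary(8) = 1000. Walk through the bits of the exponent 8 left-to-right: at each bit after the leading one, square the running value, then multiply by 41 if the bit is 1 (always reducing mod 63):
  bit 1 = 1 (leading): start with 41.
  bit 2 = 0: square 41^2 = 1681 ≡ 43 (mod 63).
  bit 3 = 0: square 43^2 = 1849 ≡ 22 (mod 63).
  bit 4 = 0: square 22^2 = 484 ≡ 43 (mod 63).
Final value: 41^8 ≡ 43 (mod 63).

Final answer: 43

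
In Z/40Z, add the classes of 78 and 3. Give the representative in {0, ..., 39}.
Reduce the summands first: 78 ≡ 38 (mod 40), so 78 + 3 ≡ 38 + 3 (mod 40). 38 + 3 = 41; 41 = 1·40 + 1, so (78 + 3) mod 40 = 1.

Final answer: 1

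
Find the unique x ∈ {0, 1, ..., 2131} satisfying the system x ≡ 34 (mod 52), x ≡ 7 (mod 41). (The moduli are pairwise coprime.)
x ≡ 294 (mod 2132); the representative in [0, 2132) is 294

The moduli 52, 41 are pairwise coprime, so by the CRT there is a unique solution mod 52·41 = 2132.
Solve by successive substitution. Start with x ≡ 34 (mod 52).
  Combine with x ≡ 7 (mod 41): write x = 34 + 52·t and require 34 + 52·t ≡ 7 (mod 41), i.e. 52·t ≡ 7 − 34 ≡ 14 (mod 41). Since 52^(−1) ≡ 15 (mod 41) (52 ≡ 11 (mod 41)), t ≡ 15·14 ≡ 5 (mod 41). So x ≡ 34 + 52·5 = 294 (mod 2132).
Unique solution in [0, 2132): x = 294.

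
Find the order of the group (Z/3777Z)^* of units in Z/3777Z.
(Z/3777Z)^* consists of the classes a with gcd(a, 3777) = 1, so its order is φ(3777). φ is multiplicative, with φ(p^e) = p^e − p^(e−1). Factorise 3777 = 3 · 1259. Then
  φ(3777) = (3 − 1) · (1259 − 1) = 2 · 1258 = 2516.
Thus |(Z/3777Z)^*| = 2516.

Final answer: |(Z/3777Z)^*| = 2516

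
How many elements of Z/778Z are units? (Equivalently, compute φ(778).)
Z/778Z has φ(778) = 388 units

An element a ∈ Z/778Z is a unit iff gcd(a, 778) = 1, so the number of units is φ(778). φ is multiplicative, with φ(p^e) = p^e − p^(e−1). Factorise 778 = 2 · 389. Then
  φ(778) = (2 − 1) · (389 − 1) = 1 · 388 = 388.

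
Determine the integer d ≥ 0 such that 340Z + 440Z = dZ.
In the PID Z, (a, b) is generated by gcd(a, b). Compute gcd(440, 340) with the extended Euclidean algorithm, tracking rows (r, s, t) with s·440 + t·340 = r:
  row A: (440, 1, 0)   [1·440 + 0·340 = 440]
  row B: (340, 0, 1)   [0·440 + 1·340 = 340]
  440 = 1·340 + 100   → row C = row A − 1·row B = (100, 1, −1)   [check: 1·440 − 1·340 = 100]
  340 = 3·100 + 40   → row D = row B − 3·row C = (40, −3, 4)   [check: −3·440 + 4·340 = 40]
  100 = 2·40 + 20   → row E = row C − 2·row D = (20, 7, −9)   [check: 7·440 − 9·340 = 20]
  40 = 2·20 + 0   → remainder 0, stop. gcd = 20 (last nonzero row E).
So gcd(340, 440) = 20, with Bézout identity 7·440 − 9·340 = 20. Containment (⊇): the Bézout identity exhibits 20 as an element of (340, 440), giving (20) ⊆ (340, 440). Containment (⊆): since 20 | 340 and 20 | 440 (340 = 20·17, 440 = 20·22), every Z-linear combination of 340 and 440 is divisible by 20, so (340, 440) ⊆ (20). Therefore (340, 440) = (20), d = 20.

Final answer: (340, 440) = (20); d = 20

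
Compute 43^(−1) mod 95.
Apply the extended Euclidean algorithm to (95, 43), tracking rows (r, s, t) with s·95 + t·43 = r. Each division r_prev = q·r_cur + r_new produces the new row as (previous row) − q·(current row):
  row A: (95, 1, 0)   [1·95 + 0·43 = 95]
  row B: (43, 0, 1)   [0·95 + 1·43 = 43]
  95 = 2·43 + 9   → row C = row A − 2·row B = (9, 1, −2)   [check: 1·95 − 2·43 = 9]
  43 = 4·9 + 7   → row D = row B − 4·row C = (7, −4, 9)   [check: −4·95 + 9·43 = 7]
  9 = 1·7 + 2   → row E = row C − 1·row D = (2, 5, −11)   [check: 5·95 − 11·43 = 2]
  7 = 3·2 + 1   → row F = row D − 3·row E = (1, −19, 42)   [check: −19·95 + 42·43 = 1]
  2 = 2·1 + 0   → remainder 0, stop. gcd = 1 (last nonzero row F).
The gcd is 1, so 43 is invertible mod 95. The last nonzero row gives −19·95 + 42·43 = 1, so t = 42. So 43^(−1) ≡ 42 (mod 95). Verify: 43 · 42 = 1806 ≡ 1 (mod 95). ✓

Final answer: 43^(−1) ≡ 42 (mod 95)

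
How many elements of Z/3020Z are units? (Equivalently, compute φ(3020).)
Z/3020Z has φ(3020) = 1200 units

An element a ∈ Z/3020Z is a unit iff gcd(a, 3020) = 1, so the number of units is φ(3020). φ is multiplicative, with φ(p^e) = p^e − p^(e−1). Factorise 3020 = 2^2 · 5 · 151. Then
  φ(3020) = (2^2 − 2^1) · (5 − 1) · (151 − 1) = 2 · 4 · 150 = 1200.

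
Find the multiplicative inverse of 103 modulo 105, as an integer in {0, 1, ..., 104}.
Apply the extended Euclidean algorithm to (105, 103), tracking rows (r, s, t) with s·105 + t·103 = r. Each division r_prev = q·r_cur + r_new produces the new row as (previous row) − q·(current row):
  row A: (105, 1, 0)   [1·105 + 0·103 = 105]
  row B: (103, 0, 1)   [0·105 + 1·103 = 103]
  105 = 1·103 + 2   → row C = row A − 1·row B = (2, 1, −1)   [check: 1·105 − 1·103 = 2]
  103 = 51·2 + 1   → row D = row B − 51·row C = (1, −51, 52)   [check: −51·105 + 52·103 = 1]
  2 = 2·1 + 0   → remainder 0, stop. gcd = 1 (last nonzero row D).
The gcd is 1, so 103 is invertible mod 105. The last nonzero row gives −51·105 + 52·103 = 1, so t = 52. So 103^(−1) ≡ 52 (mod 105). Verify: 103 · 52 = 5356 ≡ 1 (mod 105). ✓

Final answer: 103^(−1) ≡ 52 (mod 105)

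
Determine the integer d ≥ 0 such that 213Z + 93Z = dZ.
In the PID Z, (a, b) is generated by gcd(a, b). Compute gcd(213, 93) with the extended Euclidean algorithm, tracking rows (r, s, t) with s·213 + t·93 = r:
  row A: (213, 1, 0)   [1·213 + 0·93 = 213]
  row B: (93, 0, 1)   [0·213 + 1·93 = 93]
  213 = 2·93 + 27   → row C = row A − 2·row B = (27, 1, −2)   [check: 1·213 − 2·93 = 27]
  93 = 3·27 + 12   → row D = row B − 3·row C = (12, −3, 7)   [check: −3·213 + 7·93 = 12]
  27 = 2·12 + 3   → row E = row C − 2·row D = (3, 7, −16)   [check: 7·213 − 16·93 = 3]
  12 = 4·3 + 0   → remainder 0, stop. gcd = 3 (last nonzero row E).
So gcd(213, 93) = 3, with Bézout identity 7·213 − 16·93 = 3. Containment (⊇): the Bézout identity exhibits 3 as an element of (213, 93), giving (3) ⊆ (213, 93). Containment (⊆): since 3 | 213 and 3 | 93 (213 = 3·71, 93 = 3·31), every Z-linear combination of 213 and 93 is divisible by 3, so (213, 93) ⊆ (3). Therefore (213, 93) = (3), d = 3.

Final answer: (213, 93) = (3); d = 3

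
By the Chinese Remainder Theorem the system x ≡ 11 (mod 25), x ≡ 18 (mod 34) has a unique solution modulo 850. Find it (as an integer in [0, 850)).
The moduli 25, 34 are pairwise coprime, so by the CRT there is a unique solution mod 25·34 = 850.
Solve by successive substitution. Start with x ≡ 11 (mod 25).
  Combine with x ≡ 18 (mod 34): write x = 11 + 25·t and require 11 + 25·t ≡ 18 (mod 34), i.e. 25·t ≡ 18 − 11 ≡ 7 (mod 34). Since 25^(−1) ≡ 15 (mod 34), t ≡ 15·7 ≡ 3 (mod 34). So x ≡ 11 + 25·3 = 86 (mod 850).
Unique solution in [0, 850): x = 86.

Final answer: x ≡ 86 (mod 850); the representative in [0, 850) is 86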